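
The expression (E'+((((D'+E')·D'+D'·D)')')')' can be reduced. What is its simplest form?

(E'+((((D'+E')·D'+D'·D)')')')'
= (E'+(((D'+D'·D)')')')'   — absorption
= (E'+(D'+D'·D)')'   — double negation
= E·(D'+D'·D)   — De Morgan
= E·D'   — complement / identity

E·D'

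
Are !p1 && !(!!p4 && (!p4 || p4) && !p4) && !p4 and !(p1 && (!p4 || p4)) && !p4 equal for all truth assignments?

E1: !p1 && !(!!p4 && (!p4 || p4) && !p4) && !p4
    = !p1 && !(!!p4 && !p4) && !p4   — complement / identity
    = !p1 && (!p4 || p4) && !p4   — De Morgan
    = !p1 && !p4   — complement / identity
E2: !(p1 && (!p4 || p4)) && !p4
    = !p1 && !p4   — complement / identity
Both reduce to !p1 && !p4, so they are equivalent.

Yes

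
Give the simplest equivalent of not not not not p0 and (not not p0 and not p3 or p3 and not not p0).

p0

not not not not p0 and (not not p0 and not p3 or p3 and not not p0)
= not not not not p0 and not not p0
= not not p0 and not not p0
= not not p0
= p0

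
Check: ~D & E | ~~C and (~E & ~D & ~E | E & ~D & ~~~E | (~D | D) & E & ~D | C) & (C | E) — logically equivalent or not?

E1: ~D & E | ~~C
    = ~D & E | C   [double negation]
E2: (~E & ~D & ~E | E & ~D & ~~~E | (~D | D) & E & ~D | C) & (C | E)
    = (~E & ~D & ~E | E & ~D & ~~~E | E & ~D | C) & (C | E)   [complement / identity]
    = (~E & ~D & ~E | E & ~D & ~~~E | E & ~D) & E | C   [distribution]
    = (~E & ~D & ~E | E & ~D & ~E | E & ~D) & E | C   [double negation]
    = (~D & ~E | E & ~D) & E | C   [distribution]
    = ~D & E | C   [distribution]
Both reduce to ~D & E | C, so they are equivalent.

Yes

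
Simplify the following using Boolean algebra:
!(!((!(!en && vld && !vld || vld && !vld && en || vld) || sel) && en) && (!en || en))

!(!((!(!en && vld && !vld || vld && !vld && en || vld) || sel) && en) && (!en || en))
= !!((!(!en && vld && !vld || vld && !vld && en || vld) || sel) && en)   (complement / identity)
= (!(!en && vld && !vld || vld && !vld && en || vld) || sel) && en   (double negation)
= (!(vld && !vld || vld) || sel) && en   (distribution)
= (!vld || sel) && en   (complement / identity)

(!vld || sel) && en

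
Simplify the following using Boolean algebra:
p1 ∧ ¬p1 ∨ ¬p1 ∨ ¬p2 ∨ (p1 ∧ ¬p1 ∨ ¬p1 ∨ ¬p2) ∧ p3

p1 ∧ ¬p1 ∨ ¬p1 ∨ ¬p2 ∨ (p1 ∧ ¬p1 ∨ ¬p1 ∨ ¬p2) ∧ p3
= p1 ∧ ¬p1 ∨ ¬p1 ∨ ¬p2   (absorption)
= ¬p1 ∨ ¬p2   (complement / identity)

¬p1 ∨ ¬p2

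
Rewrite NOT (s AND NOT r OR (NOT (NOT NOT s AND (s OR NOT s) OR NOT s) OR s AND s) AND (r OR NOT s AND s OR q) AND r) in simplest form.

NOT (s AND NOT r OR (NOT (NOT NOT s AND (s OR NOT s) OR NOT s) OR s AND s) AND (r OR NOT s AND s OR q) AND r)
= NOT (s AND NOT r OR (NOT (NOT NOT s AND (s OR NOT s) OR NOT s) OR s AND s) AND (r OR q) AND r)   — complement / identity
= NOT (s AND NOT r OR (NOT (NOT NOT s AND (s OR NOT s) OR NOT s) OR s AND s) AND r)   — absorption
= NOT (s AND NOT r OR (NOT (NOT NOT s OR NOT s) OR s AND s) AND r)   — complement / identity
= NOT (s AND NOT r OR (NOT s AND s OR s AND s) AND r)   — De Morgan
= NOT (s AND NOT r OR s AND r)   — distribution
= NOT s   — distribution

NOT s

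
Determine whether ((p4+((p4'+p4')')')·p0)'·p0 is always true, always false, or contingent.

((p4+((p4'+p4')')')·p0)'·p0
= ((p4+(p4·p4)')·p0)'·p0   — De Morgan
= ((p4+p4')·p0)'·p0   — idempotence
= p0'·p0   — complement / identity
= 0   — complement

always false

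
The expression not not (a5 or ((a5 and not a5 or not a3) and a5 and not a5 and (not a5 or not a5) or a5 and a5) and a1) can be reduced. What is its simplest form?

not not (a5 or ((a5 and not a5 or not a3) and a5 and not a5 and (not a5 or not a5) or a5 and a5) and a1)
= not not (a5 or ((a5 and not a5 or not a3) and a5 and not a5 and not a5 or a5 and a5) and a1)   [idempotence]
= not not (a5 or ((a5 and not a5 or not a3) and a5 and not a5 or a5 and a5) and a1)   [idempotence]
= not not (a5 or (a5 and not a5 or a5 and a5) and a1)   [absorption]
= not not (a5 or a5 and a1)   [distribution]
= not not a5   [absorption]
= a5   [double negation]

a5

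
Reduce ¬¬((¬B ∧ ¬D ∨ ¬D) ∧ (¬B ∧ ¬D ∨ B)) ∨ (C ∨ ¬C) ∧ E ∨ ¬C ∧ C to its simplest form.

¬¬((¬B ∧ ¬D ∨ ¬D) ∧ (¬B ∧ ¬D ∨ B)) ∨ (C ∨ ¬C) ∧ E ∨ ¬C ∧ C
= ¬¬(¬D ∧ B ∨ ¬B ∧ ¬D) ∨ (C ∨ ¬C) ∧ E ∨ ¬C ∧ C   [distribution]
= ¬D ∧ B ∨ ¬B ∧ ¬D ∨ (C ∨ ¬C) ∧ E ∨ ¬C ∧ C   [double negation]
= ¬D ∧ B ∨ ¬B ∧ ¬D ∨ (C ∨ ¬C) ∧ E   [complement / identity]
= ¬D ∧ B ∨ ¬B ∧ ¬D ∨ E   [complement / identity]
= ¬D ∨ E   [distribution]

¬D ∨ E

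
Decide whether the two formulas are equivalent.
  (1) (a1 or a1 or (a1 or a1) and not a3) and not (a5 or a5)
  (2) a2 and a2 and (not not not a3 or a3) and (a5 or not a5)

No

E1: (a1 or a1 or (a1 or a1) and not a3) and not (a5 or a5)
    = (a1 or a1) and not (a5 or a5)   (absorption)
    = (a1 or a1) and not a5   (idempotence)
    = a1 and not a5   (idempotence)
E2: a2 and a2 and (not not not a3 or a3) and (a5 or not a5)
    = a2 and a2 and (not not not a3 or a3)   (complement / identity)
    = a2 and a2 and (not a3 or a3)   (double negation)
    = a2 and (not a3 or a3)   (idempotence)
    = a2   (complement / identity)
These differ: at a1=0, a2=1, a3=0, a5=1, E1 = 0 but E2 = 1.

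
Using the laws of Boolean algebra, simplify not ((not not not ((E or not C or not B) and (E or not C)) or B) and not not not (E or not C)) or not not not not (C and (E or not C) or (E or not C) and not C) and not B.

not ((not not not ((E or not C or not B) and (E or not C)) or B) and not not not (E or not C)) or not not not not (C and (E or not C) or (E or not C) and not C) and not B
= not ((not not not ((E or not C or not B) and (E or not C)) or B) and not not not (E or not C)) or not not not not (E or not C) and not B   [distribution]
= not ((not not not (E or not C) or B) and not not not (E or not C)) or not not not not (E or not C) and not B   [absorption]
= not not not not (E or not C) or not not not not (E or not C) and not B   [absorption]
= not not not not (E or not C)   [absorption]
= not not (E or not C)   [double negation]
= E or not C   [double negation]

E or not C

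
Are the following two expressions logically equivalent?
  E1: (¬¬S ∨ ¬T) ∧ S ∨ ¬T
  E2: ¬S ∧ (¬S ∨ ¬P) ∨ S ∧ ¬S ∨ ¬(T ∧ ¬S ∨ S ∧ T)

E1: (¬¬S ∨ ¬T) ∧ S ∨ ¬T
    = (S ∨ ¬T) ∧ S ∨ ¬T   (double negation)
    = S ∨ ¬T   (absorption)
E2: ¬S ∧ (¬S ∨ ¬P) ∨ S ∧ ¬S ∨ ¬(T ∧ ¬S ∨ S ∧ T)
    = ¬S ∧ (¬S ∨ ¬P) ∨ S ∧ ¬S ∨ ¬T   (distribution)
    = ¬S ∧ (¬S ∨ ¬P) ∨ ¬T   (complement / identity)
    = ¬S ∨ ¬T   (absorption)
These differ: at P=1, S=1, T=1, E1 = 1 but E2 = 0.

No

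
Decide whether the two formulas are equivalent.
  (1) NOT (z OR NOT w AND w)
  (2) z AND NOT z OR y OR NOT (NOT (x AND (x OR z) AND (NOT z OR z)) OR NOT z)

No

E1: NOT (z OR NOT w AND w)
    = NOT z
E2: z AND NOT z OR y OR NOT (NOT (x AND (x OR z) AND (NOT z OR z)) OR NOT z)
    = y OR NOT (NOT (x AND (x OR z) AND (NOT z OR z)) OR NOT z)
    = y OR NOT (NOT (x AND (x OR z)) OR NOT z)
    = y OR NOT (NOT x OR NOT z)
    = y OR x AND z
These differ: at w=0, x=1, y=1, z=1, E1 = 0 but E2 = 1.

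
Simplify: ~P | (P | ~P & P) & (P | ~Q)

~P | (P | ~P & P) & (P | ~Q)
= ~P | P & (P | ~Q)   — complement / identity
= ~P | P   — absorption
= 1   — complement

1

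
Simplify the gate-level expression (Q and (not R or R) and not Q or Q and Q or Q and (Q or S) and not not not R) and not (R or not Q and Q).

Q and not R

(Q and (not R or R) and not Q or Q and Q or Q and (Q or S) and not not not R) and not (R or not Q and Q)
= (Q and not Q or Q and Q or Q and (Q or S) and not not not R) and not (R or not Q and Q)
= (Q and not Q or Q and Q or Q and not not not R) and not (R or not Q and Q)
= (Q or Q and not not not R) and not (R or not Q and Q)
= (Q or Q and not not not R) and not R
= (Q or Q and not R) and not R
= Q and not R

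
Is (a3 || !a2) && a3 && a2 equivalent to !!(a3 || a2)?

E1: (a3 || !a2) && a3 && a2
    = a3 && a2
E2: !!(a3 || a2)
    = a3 || a2
These differ: at a2=0, a3=1, E1 = 0 but E2 = 1.

No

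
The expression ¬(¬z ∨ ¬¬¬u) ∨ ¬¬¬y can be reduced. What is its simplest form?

¬(¬z ∨ ¬¬¬u) ∨ ¬¬¬y
= z ∧ ¬¬u ∨ ¬¬¬y
= z ∧ u ∨ ¬¬¬y
= z ∧ u ∨ ¬y

z ∧ u ∨ ¬y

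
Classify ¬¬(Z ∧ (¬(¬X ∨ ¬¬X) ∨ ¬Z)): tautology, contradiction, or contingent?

¬¬(Z ∧ (¬(¬X ∨ ¬¬X) ∨ ¬Z))
= ¬¬(Z ∧ (X ∧ ¬X ∨ ¬Z))   [De Morgan]
= ¬¬(Z ∧ ¬Z)   [complement / identity]
= Z ∧ ¬Z   [double negation]
= False   [complement]

contradiction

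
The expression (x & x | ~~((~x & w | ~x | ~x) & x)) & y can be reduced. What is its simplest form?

x & y

(x & x | ~~((~x & w | ~x | ~x) & x)) & y
= (x & x | ~~((~x & w | ~x) & x)) & y
= (x & x | ~~(~x & x)) & y
= (x & x | ~x & x) & y
= x & y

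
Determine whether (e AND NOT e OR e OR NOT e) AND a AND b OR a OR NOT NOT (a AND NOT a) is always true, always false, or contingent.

(e AND NOT e OR e OR NOT e) AND a AND b OR a OR NOT NOT (a AND NOT a)
= (e AND NOT e OR e OR NOT e) AND a AND b OR a OR a AND NOT a   [double negation]
= (e OR NOT e) AND a AND b OR a OR a AND NOT a   [complement / identity]
= a AND b OR a OR a AND NOT a   [complement / identity]
= a AND b OR a   [complement / identity]
= a   [absorption]
This depends on a, so it is not a constant.

contingent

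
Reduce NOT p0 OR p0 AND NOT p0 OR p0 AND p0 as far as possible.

TRUE

NOT p0 OR p0 AND NOT p0 OR p0 AND p0
= NOT p0 OR p0
= TRUE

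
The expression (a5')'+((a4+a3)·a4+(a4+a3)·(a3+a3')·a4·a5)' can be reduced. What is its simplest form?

(a5')'+((a4+a3)·a4+(a4+a3)·(a3+a3')·a4·a5)'
= (a5')'+((a4+a3)·a4+(a4+a3)·a4·a5)'
= (a5')'+((a4+a3)·a4)'
= (a5')'+a4'
= a5+a4'

a5+a4'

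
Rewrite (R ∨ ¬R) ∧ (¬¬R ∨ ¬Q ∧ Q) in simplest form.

(R ∨ ¬R) ∧ (¬¬R ∨ ¬Q ∧ Q)
= ¬¬R ∨ ¬Q ∧ Q   (complement / identity)
= ¬¬R   (complement / identity)
= R   (double negation)

R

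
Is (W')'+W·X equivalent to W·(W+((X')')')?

Yes

E1: (W')'+W·X
    = W+W·X
    = W
E2: W·(W+((X')')')
    = W·(W+X')
    = W
Both reduce to W, so they are equivalent.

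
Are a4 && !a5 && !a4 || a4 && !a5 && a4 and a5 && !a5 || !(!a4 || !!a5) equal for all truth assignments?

E1: a4 && !a5 && !a4 || a4 && !a5 && a4
    = a4 && !a5   — distribution
E2: a5 && !a5 || !(!a4 || !!a5)
    = a5 && !a5 || a4 && !a5   — De Morgan
    = a4 && !a5   — complement / identity
Both reduce to a4 && !a5, so they are equivalent.

Yes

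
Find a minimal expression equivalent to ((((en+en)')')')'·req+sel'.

((((en+en)')')')'·req+sel'
= (((en')')')'·req+sel'   — idempotence
= (en')'·req+sel'   — double negation
= en·req+sel'   — double negation

en·req+sel'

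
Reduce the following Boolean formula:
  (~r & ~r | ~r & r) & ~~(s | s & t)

(~r & ~r | ~r & r) & ~~(s | s & t)
= ~r & ~~(s | s & t)   [distribution]
= ~r & ~~s   [absorption]
= ~r & s   [double negation]

~r & s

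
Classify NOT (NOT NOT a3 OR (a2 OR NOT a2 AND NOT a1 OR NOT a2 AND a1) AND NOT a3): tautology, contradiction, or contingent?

NOT (NOT NOT a3 OR (a2 OR NOT a2 AND NOT a1 OR NOT a2 AND a1) AND NOT a3)
= NOT (NOT NOT a3 OR (a2 OR NOT a2) AND NOT a3)   [distribution]
= NOT (NOT NOT a3 OR NOT a3)   [complement / identity]
= NOT a3 AND a3   [De Morgan]
= FALSE   [complement]

contradiction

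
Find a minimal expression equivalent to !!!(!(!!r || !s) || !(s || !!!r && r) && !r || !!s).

r && !s

!!!(!(!!r || !s) || !(s || !!!r && r) && !r || !!s)
= !(!(!!r || !s) || !(s || !!!r && r) && !r || !!s)
= !(!(!!r || !s) || !(s || !r && r) && !r || !!s)
= !(!(!!r || !s) || !s && !r || !!s)
= !(!r && s || !s && !r || !!s)
= !(!r || !!s)
= r && !s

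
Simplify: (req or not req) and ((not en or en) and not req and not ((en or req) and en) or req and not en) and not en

(req or not req) and ((not en or en) and not req and not ((en or req) and en) or req and not en) and not en
= (req or not req) and ((not en or en) and not req and not en or req and not en) and not en   — absorption
= (req or not req) and (not req and not en or req and not en) and not en   — complement / identity
= (req or not req) and not en and not en   — distribution
= not en and not en   — complement / identity
= not en   — idempotence

not en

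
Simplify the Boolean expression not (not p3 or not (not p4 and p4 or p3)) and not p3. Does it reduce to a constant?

False

not (not p3 or not (not p4 and p4 or p3)) and not p3
= not (not p3 or not p3) and not p3   (complement / identity)
= not not p3 and not p3   (idempotence)
= p3 and not p3   (double negation)
= False   (complement)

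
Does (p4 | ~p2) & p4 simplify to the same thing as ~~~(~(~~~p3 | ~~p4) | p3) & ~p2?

No

E1: (p4 | ~p2) & p4
    = p4   — absorption
E2: ~~~(~(~~~p3 | ~~p4) | p3) & ~p2
    = ~(~(~~~p3 | ~~p4) | p3) & ~p2   — double negation
    = ~(~(~p3 | ~~p4) | p3) & ~p2   — double negation
    = ~(p3 & ~p4 | p3) & ~p2   — De Morgan
    = ~p3 & ~p2   — absorption
These differ: at p2=1, p3=0, p4=1, E1 = 1 but E2 = 0.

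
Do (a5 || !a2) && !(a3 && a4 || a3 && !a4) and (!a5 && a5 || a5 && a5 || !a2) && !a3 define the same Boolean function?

E1: (a5 || !a2) && !(a3 && a4 || a3 && !a4)
    = (a5 || !a2) && !a3   [distribution]
E2: (!a5 && a5 || a5 && a5 || !a2) && !a3
    = (a5 || !a2) && !a3   [distribution]
Both reduce to (a5 || !a2) && !a3, so they are equivalent.

Yes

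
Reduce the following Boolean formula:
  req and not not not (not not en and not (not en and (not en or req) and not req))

req and not not not (not not en and not (not en and (not en or req) and not req))
= req and not not not (not not en and not (not en and not req))   — absorption
= req and not not (not en or not en and not req)   — De Morgan
= req and not not not en   — absorption
= req and not en   — double negation

req and not en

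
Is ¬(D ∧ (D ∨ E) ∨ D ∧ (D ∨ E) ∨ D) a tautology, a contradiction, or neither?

¬(D ∧ (D ∨ E) ∨ D ∧ (D ∨ E) ∨ D)
= ¬(D ∧ (D ∨ E) ∨ D)
= ¬(D ∨ D)
= ¬D
This depends on D, so it is not a constant.

neither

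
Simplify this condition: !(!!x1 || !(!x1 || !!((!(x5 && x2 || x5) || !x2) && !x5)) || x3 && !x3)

!(!!x1 || !(!x1 || !!((!(x5 && x2 || x5) || !x2) && !x5)) || x3 && !x3)
= !(!!x1 || !(!x1 || !!((!x5 || !x2) && !x5)) || x3 && !x3)   [absorption]
= !(!!x1 || !(!x1 || (!x5 || !x2) && !x5) || x3 && !x3)   [double negation]
= !(!!x1 || !(!x1 || (!x5 || !x2) && !x5))   [complement / identity]
= !(!!x1 || !(!x1 || !x5))   [absorption]
= !x1 && (!x1 || !x5)   [De Morgan]
= !x1   [absorption]

!x1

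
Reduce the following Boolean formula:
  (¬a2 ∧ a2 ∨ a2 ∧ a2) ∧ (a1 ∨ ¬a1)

a2

(¬a2 ∧ a2 ∨ a2 ∧ a2) ∧ (a1 ∨ ¬a1)
= a2 ∧ (a1 ∨ ¬a1)   — distribution
= a2   — complement / identity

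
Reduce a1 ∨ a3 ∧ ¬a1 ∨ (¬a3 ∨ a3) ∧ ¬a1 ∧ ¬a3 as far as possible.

a1 ∨ a3 ∧ ¬a1 ∨ (¬a3 ∨ a3) ∧ ¬a1 ∧ ¬a3
= a1 ∨ a3 ∧ ¬a1 ∨ ¬a1 ∧ ¬a3   (complement / identity)
= a1 ∨ ¬a1   (distribution)
= True   (complement)

True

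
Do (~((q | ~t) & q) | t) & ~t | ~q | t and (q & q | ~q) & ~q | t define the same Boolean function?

E1: (~((q | ~t) & q) | t) & ~t | ~q | t
    = (~q | t) & ~t | ~q | t   — absorption
    = ~q | t   — absorption
E2: (q & q | ~q) & ~q | t
    = (q | ~q) & ~q | t   — idempotence
    = ~q | t   — complement / identity
Both reduce to ~q | t, so they are equivalent.

Yes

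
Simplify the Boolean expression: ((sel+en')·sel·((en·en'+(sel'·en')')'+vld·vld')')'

sel'

((sel+en')·sel·((en·en'+(sel'·en')')'+vld·vld')')'
= ((sel+en')·sel·((en·en'+sel+en)'+vld·vld')')'   [De Morgan]
= ((sel+en')·sel·((sel+en)'+vld·vld')')'   [complement / identity]
= (sel·((sel+en)'+vld·vld')')'   [absorption]
= (sel·((sel+en)')')'   [complement / identity]
= (sel·(sel+en))'   [double negation]
= sel'   [absorption]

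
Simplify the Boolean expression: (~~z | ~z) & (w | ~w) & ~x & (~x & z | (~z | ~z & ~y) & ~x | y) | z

(~~z | ~z) & (w | ~w) & ~x & (~x & z | (~z | ~z & ~y) & ~x | y) | z
= (~~z | ~z) & (w | ~w) & ~x & ((z | ~z | ~z & ~y) & ~x | y) | z   [distribution]
= (z | ~z) & (w | ~w) & ~x & ((z | ~z | ~z & ~y) & ~x | y) | z   [double negation]
= (z | ~z) & ~x & ((z | ~z | ~z & ~y) & ~x | y) | z   [complement / identity]
= (z | ~z) & ~x & ((z | ~z) & ~x | y) | z   [absorption]
= (z | ~z) & ~x | z   [absorption]
= ~x | z   [complement / identity]

~x | z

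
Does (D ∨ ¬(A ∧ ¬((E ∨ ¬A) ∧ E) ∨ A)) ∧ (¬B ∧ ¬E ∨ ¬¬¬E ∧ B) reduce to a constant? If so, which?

no

(D ∨ ¬(A ∧ ¬((E ∨ ¬A) ∧ E) ∨ A)) ∧ (¬B ∧ ¬E ∨ ¬¬¬E ∧ B)
= (D ∨ ¬(A ∧ ¬((E ∨ ¬A) ∧ E) ∨ A)) ∧ (¬B ∧ ¬E ∨ ¬E ∧ B)   (double negation)
= (D ∨ ¬(A ∧ ¬((E ∨ ¬A) ∧ E) ∨ A)) ∧ ¬E   (distribution)
= (D ∨ ¬(A ∧ ¬E ∨ A)) ∧ ¬E   (absorption)
= (D ∨ ¬A) ∧ ¬E   (absorption)
This depends on A, D, E, so it is not a constant.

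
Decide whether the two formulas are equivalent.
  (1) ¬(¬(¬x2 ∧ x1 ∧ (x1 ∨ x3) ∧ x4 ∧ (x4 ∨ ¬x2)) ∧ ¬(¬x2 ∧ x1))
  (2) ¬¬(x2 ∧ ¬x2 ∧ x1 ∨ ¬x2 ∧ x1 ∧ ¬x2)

Yes

E1: ¬(¬(¬x2 ∧ x1 ∧ (x1 ∨ x3) ∧ x4 ∧ (x4 ∨ ¬x2)) ∧ ¬(¬x2 ∧ x1))
    = ¬(¬(¬x2 ∧ x1 ∧ (x1 ∨ x3) ∧ x4) ∧ ¬(¬x2 ∧ x1))
    = ¬x2 ∧ x1 ∧ (x1 ∨ x3) ∧ x4 ∨ ¬x2 ∧ x1
    = ¬x2 ∧ x1 ∧ x4 ∨ ¬x2 ∧ x1
    = ¬x2 ∧ x1
E2: ¬¬(x2 ∧ ¬x2 ∧ x1 ∨ ¬x2 ∧ x1 ∧ ¬x2)
    = x2 ∧ ¬x2 ∧ x1 ∨ ¬x2 ∧ x1 ∧ ¬x2
    = ¬x2 ∧ x1
Both reduce to ¬x2 ∧ x1, so they are equivalent.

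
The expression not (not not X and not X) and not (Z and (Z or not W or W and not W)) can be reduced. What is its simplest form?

not (not not X and not X) and not (Z and (Z or not W or W and not W))
= not (not not X and not X) and not (Z and (Z or not W))   (complement / identity)
= not (not not X and not X) and not Z   (absorption)
= (not X or X) and not Z   (De Morgan)
= not Z   (complement / identity)

not Z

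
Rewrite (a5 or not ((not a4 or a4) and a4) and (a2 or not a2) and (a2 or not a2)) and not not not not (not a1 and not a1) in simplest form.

(a5 or not ((not a4 or a4) and a4) and (a2 or not a2) and (a2 or not a2)) and not not not not (not a1 and not a1)
= (a5 or not ((not a4 or a4) and a4) and (a2 or not a2) and (a2 or not a2)) and not not not (a1 or a1)   [De Morgan]
= (a5 or not ((not a4 or a4) and a4) and (a2 or not a2) and (a2 or not a2)) and not (a1 or a1)   [double negation]
= (a5 or not ((not a4 or a4) and a4) and (a2 or not a2)) and not (a1 or a1)   [complement / identity]
= (a5 or not ((not a4 or a4) and a4)) and not (a1 or a1)   [complement / identity]
= (a5 or not ((not a4 or a4) and a4)) and not a1   [idempotence]
= (a5 or not a4) and not a1   [complement / identity]

(a5 or not a4) and not a1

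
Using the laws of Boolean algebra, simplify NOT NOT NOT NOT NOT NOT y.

NOT NOT NOT NOT NOT NOT y
= NOT NOT NOT NOT y   — double negation
= NOT NOT y   — double negation
= y   — double negation

y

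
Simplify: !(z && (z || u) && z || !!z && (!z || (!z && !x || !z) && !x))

!z

!(z && (z || u) && z || !!z && (!z || (!z && !x || !z) && !x))
= !(z && (z || u) && z || z && (!z || (!z && !x || !z) && !x))
= !(z && (z || u) && z || z && (!z || !z && !x))
= !(z && (z || u) && z || z && !z)
= !(z && z || z && !z)
= !z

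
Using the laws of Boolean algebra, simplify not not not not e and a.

e and a

not not not not e and a
= not not e and a   (double negation)
= e and a   (double negation)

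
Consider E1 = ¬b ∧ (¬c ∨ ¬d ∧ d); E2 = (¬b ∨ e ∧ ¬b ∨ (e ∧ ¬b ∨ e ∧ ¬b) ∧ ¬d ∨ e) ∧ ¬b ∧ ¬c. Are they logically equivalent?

Yes

E1: ¬b ∧ (¬c ∨ ¬d ∧ d)
    = ¬b ∧ ¬c
E2: (¬b ∨ e ∧ ¬b ∨ (e ∧ ¬b ∨ e ∧ ¬b) ∧ ¬d ∨ e) ∧ ¬b ∧ ¬c
    = (¬b ∨ e ∧ ¬b ∨ e ∧ ¬b ∧ ¬d ∨ e) ∧ ¬b ∧ ¬c
    = (¬b ∨ e ∧ ¬b ∨ e) ∧ ¬b ∧ ¬c
    = (¬b ∨ e) ∧ ¬b ∧ ¬c
    = ¬b ∧ ¬c
Both reduce to ¬b ∧ ¬c, so they are equivalent.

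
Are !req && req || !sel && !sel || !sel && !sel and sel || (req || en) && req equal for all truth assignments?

E1: !req && req || !sel && !sel || !sel && !sel
    = !req && req || !sel && !sel   [idempotence]
    = !req && req || !sel   [idempotence]
    = !sel   [complement / identity]
E2: sel || (req || en) && req
    = sel || req   [absorption]
These differ: at en=0, req=0, sel=1, E1 = 0 but E2 = 1.

No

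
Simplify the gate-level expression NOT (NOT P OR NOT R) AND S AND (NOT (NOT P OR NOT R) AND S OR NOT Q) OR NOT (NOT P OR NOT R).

P AND R

NOT (NOT P OR NOT R) AND S AND (NOT (NOT P OR NOT R) AND S OR NOT Q) OR NOT (NOT P OR NOT R)
= NOT (NOT P OR NOT R) AND S OR NOT (NOT P OR NOT R)   [absorption]
= NOT (NOT P OR NOT R)   [absorption]
= P AND R   [De Morgan]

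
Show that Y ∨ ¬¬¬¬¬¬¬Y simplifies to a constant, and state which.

True

Y ∨ ¬¬¬¬¬¬¬Y
= Y ∨ ¬¬¬¬¬Y   [double negation]
= Y ∨ ¬¬¬Y   [double negation]
= Y ∨ ¬Y   [double negation]
= True   [complement]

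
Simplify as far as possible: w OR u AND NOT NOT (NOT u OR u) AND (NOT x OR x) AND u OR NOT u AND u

w OR u

w OR u AND NOT NOT (NOT u OR u) AND (NOT x OR x) AND u OR NOT u AND u
= w OR u AND (NOT u OR u) AND (NOT x OR x) AND u OR NOT u AND u   — double negation
= w OR u AND (NOT u OR u) AND u OR NOT u AND u   — complement / identity
= w OR u AND u OR NOT u AND u   — complement / identity
= w OR u   — distribution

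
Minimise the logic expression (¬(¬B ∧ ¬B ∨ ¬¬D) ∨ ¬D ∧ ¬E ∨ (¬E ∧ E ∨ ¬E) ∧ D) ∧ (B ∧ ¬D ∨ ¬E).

(¬(¬B ∧ ¬B ∨ ¬¬D) ∨ ¬D ∧ ¬E ∨ (¬E ∧ E ∨ ¬E) ∧ D) ∧ (B ∧ ¬D ∨ ¬E)
= (¬(¬B ∧ ¬B ∨ ¬¬D) ∨ ¬D ∧ ¬E ∨ ¬E ∧ D) ∧ (B ∧ ¬D ∨ ¬E)
= (¬(¬B ∨ ¬¬D) ∨ ¬D ∧ ¬E ∨ ¬E ∧ D) ∧ (B ∧ ¬D ∨ ¬E)
= (¬(¬B ∨ ¬¬D) ∨ ¬E) ∧ (B ∧ ¬D ∨ ¬E)
= (B ∧ ¬D ∨ ¬E) ∧ (B ∧ ¬D ∨ ¬E)
= B ∧ ¬D ∨ ¬E

B ∧ ¬D ∨ ¬E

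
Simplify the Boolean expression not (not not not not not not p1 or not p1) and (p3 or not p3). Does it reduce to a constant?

False

not (not not not not not not p1 or not p1) and (p3 or not p3)
= not (not not not not p1 or not p1) and (p3 or not p3)   (double negation)
= not (not not p1 or not p1) and (p3 or not p3)   (double negation)
= not p1 and p1 and (p3 or not p3)   (De Morgan)
= not p1 and p1   (complement / identity)
= False   (complement)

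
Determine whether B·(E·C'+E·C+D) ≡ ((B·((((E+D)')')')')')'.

E1: B·(E·C'+E·C+D)
    = B·(E+D)
E2: ((B·((((E+D)')')')')')'
    = ((B·((E+D)')')')'
    = ((B·(E+D))')'
    = B·(E+D)
Both reduce to B·(E+D), so they are equivalent.

Yes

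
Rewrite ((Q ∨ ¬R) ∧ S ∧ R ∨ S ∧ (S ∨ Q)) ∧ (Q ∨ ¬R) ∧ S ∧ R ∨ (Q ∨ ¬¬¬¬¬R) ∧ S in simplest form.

((Q ∨ ¬R) ∧ S ∧ R ∨ S ∧ (S ∨ Q)) ∧ (Q ∨ ¬R) ∧ S ∧ R ∨ (Q ∨ ¬¬¬¬¬R) ∧ S
= ((Q ∨ ¬R) ∧ S ∧ R ∨ S ∧ (S ∨ Q)) ∧ (Q ∨ ¬R) ∧ S ∧ R ∨ (Q ∨ ¬¬¬R) ∧ S   — double negation
= ((Q ∨ ¬R) ∧ S ∧ R ∨ S) ∧ (Q ∨ ¬R) ∧ S ∧ R ∨ (Q ∨ ¬¬¬R) ∧ S   — absorption
= (Q ∨ ¬R) ∧ S ∧ R ∨ (Q ∨ ¬¬¬R) ∧ S   — absorption
= (Q ∨ ¬R) ∧ S ∧ R ∨ (Q ∨ ¬R) ∧ S   — double negation
= (Q ∨ ¬R) ∧ S   — absorption

(Q ∨ ¬R) ∧ S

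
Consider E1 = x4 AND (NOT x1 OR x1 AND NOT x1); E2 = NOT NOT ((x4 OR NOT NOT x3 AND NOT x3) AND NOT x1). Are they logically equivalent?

Yes

E1: x4 AND (NOT x1 OR x1 AND NOT x1)
    = x4 AND NOT x1
E2: NOT NOT ((x4 OR NOT NOT x3 AND NOT x3) AND NOT x1)
    = NOT NOT ((x4 OR x3 AND NOT x3) AND NOT x1)
    = (x4 OR x3 AND NOT x3) AND NOT x1
    = x4 AND NOT x1
Both reduce to x4 AND NOT x1, so they are equivalent.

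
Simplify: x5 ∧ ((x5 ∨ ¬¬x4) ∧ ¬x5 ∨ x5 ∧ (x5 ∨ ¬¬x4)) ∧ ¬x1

x5 ∧ ¬x1

x5 ∧ ((x5 ∨ ¬¬x4) ∧ ¬x5 ∨ x5 ∧ (x5 ∨ ¬¬x4)) ∧ ¬x1
= x5 ∧ (x5 ∨ ¬¬x4) ∧ ¬x1   — distribution
= x5 ∧ (x5 ∨ x4) ∧ ¬x1   — double negation
= x5 ∧ ¬x1   — absorption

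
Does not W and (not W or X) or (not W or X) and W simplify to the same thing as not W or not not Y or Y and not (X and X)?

No

E1: not W and (not W or X) or (not W or X) and W
    = not W or X   [distribution]
E2: not W or not not Y or Y and not (X and X)
    = not W or Y or Y and not (X and X)   [double negation]
    = not W or Y or Y and not X   [idempotence]
    = not W or Y   [absorption]
These differ: at W=1, X=0, Y=1, E1 = 0 but E2 = 1.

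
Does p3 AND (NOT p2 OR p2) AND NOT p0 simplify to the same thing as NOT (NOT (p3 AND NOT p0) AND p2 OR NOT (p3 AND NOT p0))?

Yes

E1: p3 AND (NOT p2 OR p2) AND NOT p0
    = p3 AND NOT p0   [complement / identity]
E2: NOT (NOT (p3 AND NOT p0) AND p2 OR NOT (p3 AND NOT p0))
    = NOT NOT (p3 AND NOT p0)   [absorption]
    = p3 AND NOT p0   [double negation]
Both reduce to p3 AND NOT p0, so they are equivalent.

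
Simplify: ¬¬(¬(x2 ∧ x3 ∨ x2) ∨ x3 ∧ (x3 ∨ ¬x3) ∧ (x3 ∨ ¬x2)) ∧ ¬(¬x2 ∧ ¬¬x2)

¬x2 ∨ x3

¬¬(¬(x2 ∧ x3 ∨ x2) ∨ x3 ∧ (x3 ∨ ¬x3) ∧ (x3 ∨ ¬x2)) ∧ ¬(¬x2 ∧ ¬¬x2)
= ¬¬(¬(x2 ∧ x3 ∨ x2) ∨ x3 ∧ (x3 ∨ ¬x3) ∧ (x3 ∨ ¬x2)) ∧ (x2 ∨ ¬x2)
= ¬¬(¬x2 ∨ x3 ∧ (x3 ∨ ¬x3) ∧ (x3 ∨ ¬x2)) ∧ (x2 ∨ ¬x2)
= ¬¬(¬x2 ∨ x3 ∧ (x3 ∨ ¬x3) ∧ (x3 ∨ ¬x2))
= ¬x2 ∨ x3 ∧ (x3 ∨ ¬x3) ∧ (x3 ∨ ¬x2)
= ¬x2 ∨ x3 ∧ (x3 ∨ ¬x2)
= ¬x2 ∨ x3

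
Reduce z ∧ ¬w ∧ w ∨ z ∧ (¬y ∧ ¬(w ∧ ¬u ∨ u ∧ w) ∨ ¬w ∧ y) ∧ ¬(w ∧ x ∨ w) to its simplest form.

z ∧ ¬w ∧ w ∨ z ∧ (¬y ∧ ¬(w ∧ ¬u ∨ u ∧ w) ∨ ¬w ∧ y) ∧ ¬(w ∧ x ∨ w)
= z ∧ ¬w ∧ w ∨ z ∧ (¬y ∧ ¬w ∨ ¬w ∧ y) ∧ ¬(w ∧ x ∨ w)   — distribution
= z ∧ ¬w ∧ w ∨ z ∧ ¬w ∧ ¬(w ∧ x ∨ w)   — distribution
= z ∧ ¬w ∧ w ∨ z ∧ ¬w ∧ ¬w   — absorption
= z ∧ ¬w   — distribution

z ∧ ¬w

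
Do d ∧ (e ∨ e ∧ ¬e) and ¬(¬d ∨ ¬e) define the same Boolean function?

Yes

E1: d ∧ (e ∨ e ∧ ¬e)
    = d ∧ e
E2: ¬(¬d ∨ ¬e)
    = d ∧ e
Both reduce to d ∧ e, so they are equivalent.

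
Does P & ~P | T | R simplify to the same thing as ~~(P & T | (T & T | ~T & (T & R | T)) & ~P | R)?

Yes

E1: P & ~P | T | R
    = T | R
E2: ~~(P & T | (T & T | ~T & (T & R | T)) & ~P | R)
    = ~~(P & T | (T & T | ~T & T) & ~P | R)
    = P & T | (T & T | ~T & T) & ~P | R
    = P & T | T & ~P | R
    = T | R
Both reduce to T | R, so they are equivalent.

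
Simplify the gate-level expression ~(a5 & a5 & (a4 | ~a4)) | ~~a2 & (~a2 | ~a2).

~a5

~(a5 & a5 & (a4 | ~a4)) | ~~a2 & (~a2 | ~a2)
= ~(a5 & a5) | ~~a2 & (~a2 | ~a2)   (complement / identity)
= ~a5 | ~~a2 & (~a2 | ~a2)   (idempotence)
= ~a5 | ~~a2 & ~a2   (idempotence)
= ~a5 | a2 & ~a2   (double negation)
= ~a5   (complement / identity)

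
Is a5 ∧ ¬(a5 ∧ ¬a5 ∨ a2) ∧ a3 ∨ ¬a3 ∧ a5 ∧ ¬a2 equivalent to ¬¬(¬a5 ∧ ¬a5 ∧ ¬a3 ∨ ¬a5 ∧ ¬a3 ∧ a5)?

No

E1: a5 ∧ ¬(a5 ∧ ¬a5 ∨ a2) ∧ a3 ∨ ¬a3 ∧ a5 ∧ ¬a2
    = a5 ∧ ¬a2 ∧ a3 ∨ ¬a3 ∧ a5 ∧ ¬a2   — complement / identity
    = a5 ∧ ¬a2   — distribution
E2: ¬¬(¬a5 ∧ ¬a5 ∧ ¬a3 ∨ ¬a5 ∧ ¬a3 ∧ a5)
    = ¬¬(¬a5 ∧ ¬a3)   — distribution
    = ¬a5 ∧ ¬a3   — double negation
These differ: at a2=0, a3=0, a5=0, E1 = 0 but E2 = 1.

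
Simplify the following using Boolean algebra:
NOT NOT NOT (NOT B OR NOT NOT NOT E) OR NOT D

B AND E OR NOT D

NOT NOT NOT (NOT B OR NOT NOT NOT E) OR NOT D
= NOT NOT NOT (NOT B OR NOT E) OR NOT D   (double negation)
= NOT NOT (B AND E) OR NOT D   (De Morgan)
= B AND E OR NOT D   (double negation)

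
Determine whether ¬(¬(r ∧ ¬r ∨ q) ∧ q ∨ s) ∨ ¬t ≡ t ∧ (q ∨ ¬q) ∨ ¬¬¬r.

E1: ¬(¬(r ∧ ¬r ∨ q) ∧ q ∨ s) ∨ ¬t
    = ¬(¬q ∧ q ∨ s) ∨ ¬t   (complement / identity)
    = ¬s ∨ ¬t   (complement / identity)
E2: t ∧ (q ∨ ¬q) ∨ ¬¬¬r
    = t ∨ ¬¬¬r   (complement / identity)
    = t ∨ ¬r   (double negation)
These differ: at q=0, r=1, s=1, t=0, E1 = 1 but E2 = 0.

No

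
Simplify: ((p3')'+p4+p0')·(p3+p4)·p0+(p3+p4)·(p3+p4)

p3+p4

((p3')'+p4+p0')·(p3+p4)·p0+(p3+p4)·(p3+p4)
= ((p3')'+p4+p0')·(p3+p4)·p0+p3+p4
= (p3+p4+p0')·(p3+p4)·p0+p3+p4
= (p3+p4)·p0+p3+p4
= p3+p4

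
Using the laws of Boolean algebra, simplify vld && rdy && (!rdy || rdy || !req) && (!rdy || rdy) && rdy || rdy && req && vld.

rdy && vld

vld && rdy && (!rdy || rdy || !req) && (!rdy || rdy) && rdy || rdy && req && vld
= vld && rdy && (!rdy || rdy) && rdy || rdy && req && vld   [absorption]
= vld && rdy && rdy || rdy && req && vld   [complement / identity]
= vld && rdy || rdy && req && vld   [idempotence]
= (rdy || rdy && req) && vld   [distribution]
= rdy && vld   [absorption]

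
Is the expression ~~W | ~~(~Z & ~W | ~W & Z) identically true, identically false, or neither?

~~W | ~~(~Z & ~W | ~W & Z)
= ~~W | ~~~W
= W | ~~~W
= W | ~W
= 1

identically true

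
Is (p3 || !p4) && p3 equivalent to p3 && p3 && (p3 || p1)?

Yes

E1: (p3 || !p4) && p3
    = p3   (absorption)
E2: p3 && p3 && (p3 || p1)
    = p3 && p3   (absorption)
    = p3   (idempotence)
Both reduce to p3, so they are equivalent.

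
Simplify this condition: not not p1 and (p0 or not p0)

not not p1 and (p0 or not p0)
= p1 and (p0 or not p0)   (double negation)
= p1   (complement / identity)

p1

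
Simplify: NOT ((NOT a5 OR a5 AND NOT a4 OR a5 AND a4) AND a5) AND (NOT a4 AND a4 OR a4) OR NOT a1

NOT a5 AND a4 OR NOT a1

NOT ((NOT a5 OR a5 AND NOT a4 OR a5 AND a4) AND a5) AND (NOT a4 AND a4 OR a4) OR NOT a1
= NOT ((NOT a5 OR a5) AND a5) AND (NOT a4 AND a4 OR a4) OR NOT a1
= NOT ((NOT a5 OR a5) AND a5) AND a4 OR NOT a1
= NOT a5 AND a4 OR NOT a1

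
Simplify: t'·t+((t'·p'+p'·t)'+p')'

t'·t+((t'·p'+p'·t)'+p')'
= t'·t+((p')'+p')'   [distribution]
= ((p')'+p')'   [complement / identity]
= p'·p   [De Morgan]
= 0   [complement]

0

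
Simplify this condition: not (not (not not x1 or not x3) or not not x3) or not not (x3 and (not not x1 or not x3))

x1 or not x3

not (not (not not x1 or not x3) or not not x3) or not not (x3 and (not not x1 or not x3))
= (not not x1 or not x3) and not x3 or not not (x3 and (not not x1 or not x3))
= (not not x1 or not x3) and not x3 or x3 and (not not x1 or not x3)
= not not x1 or not x3
= x1 or not x3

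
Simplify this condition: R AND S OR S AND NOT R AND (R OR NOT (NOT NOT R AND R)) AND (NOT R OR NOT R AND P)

S

R AND S OR S AND NOT R AND (R OR NOT (NOT NOT R AND R)) AND (NOT R OR NOT R AND P)
= R AND S OR S AND NOT R AND (R OR NOT (R AND R)) AND (NOT R OR NOT R AND P)
= R AND S OR S AND NOT R AND (R OR NOT (R AND R)) AND NOT R
= R AND S OR S AND NOT R AND (R OR NOT R) AND NOT R
= R AND S OR S AND NOT R AND NOT R
= R AND S OR S AND NOT R
= S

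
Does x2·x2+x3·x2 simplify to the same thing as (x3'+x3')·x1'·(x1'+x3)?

No

E1: x2·x2+x3·x2
    = (x2+x3)·x2
    = x2
E2: (x3'+x3')·x1'·(x1'+x3)
    = (x3'+x3')·x1'
    = x3'·x1'
These differ: at x1=0, x2=1, x3=1, E1 = 1 but E2 = 0.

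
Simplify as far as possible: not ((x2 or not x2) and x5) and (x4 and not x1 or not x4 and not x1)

not ((x2 or not x2) and x5) and (x4 and not x1 or not x4 and not x1)
= not ((x2 or not x2) and x5) and not x1   (distribution)
= not x5 and not x1   (complement / identity)

not x5 and not x1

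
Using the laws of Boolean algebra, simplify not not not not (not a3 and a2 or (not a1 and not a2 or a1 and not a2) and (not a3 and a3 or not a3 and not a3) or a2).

not a3 or a2

not not not not (not a3 and a2 or (not a1 and not a2 or a1 and not a2) and (not a3 and a3 or not a3 and not a3) or a2)
= not not not not (not a3 and a2 or not a2 and (not a3 and a3 or not a3 and not a3) or a2)   — distribution
= not not (not a3 and a2 or not a2 and (not a3 and a3 or not a3 and not a3) or a2)   — double negation
= not not (not a3 and a2 or not a2 and not a3 or a2)   — distribution
= not a3 and a2 or not a2 and not a3 or a2   — double negation
= not a3 or a2   — distribution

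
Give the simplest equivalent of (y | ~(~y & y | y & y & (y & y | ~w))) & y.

(y | ~(~y & y | y & y & (y & y | ~w))) & y
= (y | ~(~y & y | y & y)) & y   — absorption
= (y | ~y) & y   — distribution
= y   — complement / identity

y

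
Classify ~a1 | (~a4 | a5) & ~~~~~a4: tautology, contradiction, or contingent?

~a1 | (~a4 | a5) & ~~~~~a4
= ~a1 | (~a4 | a5) & ~~~a4
= ~a1 | (~a4 | a5) & ~a4
= ~a1 | ~a4
This depends on a1, a4, so it is not a constant.

contingent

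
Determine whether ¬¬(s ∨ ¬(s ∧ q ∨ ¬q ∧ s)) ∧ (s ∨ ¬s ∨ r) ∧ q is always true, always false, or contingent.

¬¬(s ∨ ¬(s ∧ q ∨ ¬q ∧ s)) ∧ (s ∨ ¬s ∨ r) ∧ q
= (s ∨ ¬(s ∧ q ∨ ¬q ∧ s)) ∧ (s ∨ ¬s ∨ r) ∧ q   [double negation]
= (s ∨ ¬s) ∧ (s ∨ ¬s ∨ r) ∧ q   [distribution]
= (s ∨ ¬s) ∧ q   [absorption]
= q   [complement / identity]
This depends on q, so it is not a constant.

contingent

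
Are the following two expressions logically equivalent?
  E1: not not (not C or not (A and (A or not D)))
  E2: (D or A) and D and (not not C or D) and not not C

E1: not not (not C or not (A and (A or not D)))
    = not C or not (A and (A or not D))
    = not C or not A
E2: (D or A) and D and (not not C or D) and not not C
    = D and (not not C or D) and not not C
    = D and not not C
    = D and C
These differ: at A=0, C=0, D=0, E1 = 1 but E2 = 0.

No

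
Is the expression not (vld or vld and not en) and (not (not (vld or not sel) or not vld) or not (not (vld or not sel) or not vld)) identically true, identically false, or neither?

identically false

not (vld or vld and not en) and (not (not (vld or not sel) or not vld) or not (not (vld or not sel) or not vld))
= not vld and (not (not (vld or not sel) or not vld) or not (not (vld or not sel) or not vld))   — absorption
= not vld and not (not (vld or not sel) or not vld)   — idempotence
= not vld and (vld or not sel) and vld   — De Morgan
= not vld and vld   — absorption
= False   — complement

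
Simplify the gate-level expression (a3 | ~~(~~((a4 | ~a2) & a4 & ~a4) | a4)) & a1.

(a3 | a4) & a1

(a3 | ~~(~~((a4 | ~a2) & a4 & ~a4) | a4)) & a1
= (a3 | ~~((a4 | ~a2) & a4 & ~a4 | a4)) & a1
= (a3 | ~~(a4 & ~a4 | a4)) & a1
= (a3 | ~~a4) & a1
= (a3 | a4) & a1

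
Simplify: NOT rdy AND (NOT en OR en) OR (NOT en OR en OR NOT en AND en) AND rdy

NOT rdy AND (NOT en OR en) OR (NOT en OR en OR NOT en AND en) AND rdy
= NOT rdy AND (NOT en OR en) OR (NOT en OR en) AND rdy   [complement / identity]
= NOT en OR en   [distribution]
= TRUE   [complement]

TRUE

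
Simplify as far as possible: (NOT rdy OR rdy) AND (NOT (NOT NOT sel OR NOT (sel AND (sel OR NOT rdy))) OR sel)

(NOT rdy OR rdy) AND (NOT (NOT NOT sel OR NOT (sel AND (sel OR NOT rdy))) OR sel)
= (NOT rdy OR rdy) AND (NOT (NOT NOT sel OR NOT sel) OR sel)
= (NOT rdy OR rdy) AND (NOT sel AND sel OR sel)
= NOT sel AND sel OR sel
= sel

sel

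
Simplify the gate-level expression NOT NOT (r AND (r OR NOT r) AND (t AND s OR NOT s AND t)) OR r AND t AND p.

r AND t

NOT NOT (r AND (r OR NOT r) AND (t AND s OR NOT s AND t)) OR r AND t AND p
= NOT NOT (r AND (r OR NOT r) AND t) OR r AND t AND p   — distribution
= r AND (r OR NOT r) AND t OR r AND t AND p   — double negation
= r AND t OR r AND t AND p   — complement / identity
= r AND t   — absorption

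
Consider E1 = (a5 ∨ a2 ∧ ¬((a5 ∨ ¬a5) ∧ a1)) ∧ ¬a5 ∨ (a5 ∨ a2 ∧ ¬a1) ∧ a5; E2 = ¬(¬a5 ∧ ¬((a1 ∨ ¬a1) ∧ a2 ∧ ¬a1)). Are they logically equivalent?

E1: (a5 ∨ a2 ∧ ¬((a5 ∨ ¬a5) ∧ a1)) ∧ ¬a5 ∨ (a5 ∨ a2 ∧ ¬a1) ∧ a5
    = (a5 ∨ a2 ∧ ¬a1) ∧ ¬a5 ∨ (a5 ∨ a2 ∧ ¬a1) ∧ a5   (complement / identity)
    = a5 ∨ a2 ∧ ¬a1   (distribution)
E2: ¬(¬a5 ∧ ¬((a1 ∨ ¬a1) ∧ a2 ∧ ¬a1))
    = ¬(¬a5 ∧ ¬(a2 ∧ ¬a1))   (complement / identity)
    = a5 ∨ a2 ∧ ¬a1   (De Morgan)
Both reduce to a5 ∨ a2 ∧ ¬a1, so they are equivalent.

Yes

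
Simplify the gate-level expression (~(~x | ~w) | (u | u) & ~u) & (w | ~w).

x & w

(~(~x | ~w) | (u | u) & ~u) & (w | ~w)
= ~(~x | ~w) | (u | u) & ~u   (complement / identity)
= ~(~x | ~w) | u & ~u   (idempotence)
= x & w | u & ~u   (De Morgan)
= x & w   (complement / identity)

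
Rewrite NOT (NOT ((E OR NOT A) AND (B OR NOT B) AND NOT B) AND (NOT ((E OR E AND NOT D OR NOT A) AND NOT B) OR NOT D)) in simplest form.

(E OR NOT A) AND NOT B

NOT (NOT ((E OR NOT A) AND (B OR NOT B) AND NOT B) AND (NOT ((E OR E AND NOT D OR NOT A) AND NOT B) OR NOT D))
= NOT (NOT ((E OR NOT A) AND NOT B) AND (NOT ((E OR E AND NOT D OR NOT A) AND NOT B) OR NOT D))   — complement / identity
= NOT (NOT ((E OR NOT A) AND NOT B) AND (NOT ((E OR NOT A) AND NOT B) OR NOT D))   — absorption
= NOT NOT ((E OR NOT A) AND NOT B)   — absorption
= (E OR NOT A) AND NOT B   — double negation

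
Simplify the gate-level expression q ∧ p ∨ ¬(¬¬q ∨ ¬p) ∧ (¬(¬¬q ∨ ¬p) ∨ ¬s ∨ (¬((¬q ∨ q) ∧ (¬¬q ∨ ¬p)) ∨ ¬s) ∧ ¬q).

p

q ∧ p ∨ ¬(¬¬q ∨ ¬p) ∧ (¬(¬¬q ∨ ¬p) ∨ ¬s ∨ (¬((¬q ∨ q) ∧ (¬¬q ∨ ¬p)) ∨ ¬s) ∧ ¬q)
= q ∧ p ∨ ¬(¬¬q ∨ ¬p) ∧ (¬(¬¬q ∨ ¬p) ∨ ¬s ∨ (¬(¬¬q ∨ ¬p) ∨ ¬s) ∧ ¬q)   [complement / identity]
= q ∧ p ∨ ¬(¬¬q ∨ ¬p) ∧ (¬(¬¬q ∨ ¬p) ∨ ¬s)   [absorption]
= q ∧ p ∨ ¬(¬¬q ∨ ¬p)   [absorption]
= q ∧ p ∨ ¬q ∧ p   [De Morgan]
= p   [distribution]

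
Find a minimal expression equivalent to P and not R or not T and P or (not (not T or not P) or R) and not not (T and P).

P

P and not R or not T and P or (not (not T or not P) or R) and not not (T and P)
= P and not R or not T and P or (T and P or R) and not not (T and P)   [De Morgan]
= P and not R or not T and P or (T and P or R) and T and P   [double negation]
= P and not R or not T and P or T and P   [absorption]
= P and not R or P   [distribution]
= P   [absorption]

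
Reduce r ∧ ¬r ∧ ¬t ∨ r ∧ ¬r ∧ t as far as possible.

False

r ∧ ¬r ∧ ¬t ∨ r ∧ ¬r ∧ t
= r ∧ ¬r   — distribution
= False   — complement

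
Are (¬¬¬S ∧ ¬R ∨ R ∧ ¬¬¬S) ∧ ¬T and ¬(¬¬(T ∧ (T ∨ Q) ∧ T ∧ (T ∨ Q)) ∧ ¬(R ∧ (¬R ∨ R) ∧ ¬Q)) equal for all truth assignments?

E1: (¬¬¬S ∧ ¬R ∨ R ∧ ¬¬¬S) ∧ ¬T
    = ¬¬¬S ∧ ¬T   — distribution
    = ¬S ∧ ¬T   — double negation
E2: ¬(¬¬(T ∧ (T ∨ Q) ∧ T ∧ (T ∨ Q)) ∧ ¬(R ∧ (¬R ∨ R) ∧ ¬Q))
    = ¬(¬¬(T ∧ (T ∨ Q)) ∧ ¬(R ∧ (¬R ∨ R) ∧ ¬Q))   — idempotence
    = ¬(¬¬(T ∧ (T ∨ Q)) ∧ ¬(R ∧ ¬Q))   — complement / identity
    = ¬(¬¬T ∧ ¬(R ∧ ¬Q))   — absorption
    = ¬T ∨ R ∧ ¬Q   — De Morgan
These differ: at Q=0, R=1, S=1, T=0, E1 = 0 but E2 = 1.

No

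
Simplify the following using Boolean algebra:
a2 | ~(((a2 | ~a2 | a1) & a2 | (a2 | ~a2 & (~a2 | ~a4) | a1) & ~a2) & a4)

a2 | ~a4

a2 | ~(((a2 | ~a2 | a1) & a2 | (a2 | ~a2 & (~a2 | ~a4) | a1) & ~a2) & a4)
= a2 | ~(((a2 | ~a2 | a1) & a2 | (a2 | ~a2 | a1) & ~a2) & a4)
= a2 | ~((a2 | ~a2) & (a2 | ~a2 | a1) & a4)
= a2 | ~((a2 | ~a2) & a4)
= a2 | ~a4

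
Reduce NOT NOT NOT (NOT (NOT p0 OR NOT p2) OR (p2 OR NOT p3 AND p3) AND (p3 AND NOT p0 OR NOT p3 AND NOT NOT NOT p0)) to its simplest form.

NOT p2

NOT NOT NOT (NOT (NOT p0 OR NOT p2) OR (p2 OR NOT p3 AND p3) AND (p3 AND NOT p0 OR NOT p3 AND NOT NOT NOT p0))
= NOT NOT NOT (NOT (NOT p0 OR NOT p2) OR (p2 OR NOT p3 AND p3) AND (p3 AND NOT p0 OR NOT p3 AND NOT p0))   (double negation)
= NOT NOT NOT (p0 AND p2 OR (p2 OR NOT p3 AND p3) AND (p3 AND NOT p0 OR NOT p3 AND NOT p0))   (De Morgan)
= NOT (p0 AND p2 OR (p2 OR NOT p3 AND p3) AND (p3 AND NOT p0 OR NOT p3 AND NOT p0))   (double negation)
= NOT (p0 AND p2 OR p2 AND (p3 AND NOT p0 OR NOT p3 AND NOT p0))   (complement / identity)
= NOT (p0 AND p2 OR p2 AND NOT p0)   (distribution)
= NOT p2   (distribution)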